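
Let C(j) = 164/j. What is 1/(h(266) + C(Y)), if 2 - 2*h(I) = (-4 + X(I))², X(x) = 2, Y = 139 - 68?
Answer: 71/93 ≈ 0.76344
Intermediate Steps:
Y = 71
h(I) = -1 (h(I) = 1 - (-4 + 2)²/2 = 1 - ½*(-2)² = 1 - ½*4 = 1 - 2 = -1)
1/(h(266) + C(Y)) = 1/(-1 + 164/71) = 1/(93/71) = 71/93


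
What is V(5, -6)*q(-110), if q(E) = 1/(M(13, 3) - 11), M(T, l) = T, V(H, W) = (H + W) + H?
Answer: 2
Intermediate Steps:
V(H, W) = W + 2*H
q(E) = ½ (q(E) = 1/(13 - 11) = 1/2 = ½)
V(5, -6)*q(-110) = (-6 + 2*5)*(½) = (-6 + 10)*(½) = 4*(½) = 2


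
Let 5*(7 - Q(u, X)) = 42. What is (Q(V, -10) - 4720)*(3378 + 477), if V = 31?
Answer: -18200997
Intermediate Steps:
Q(u, X) = -7/5 (Q(u, X) = 7 - ⅕*42 = 7 - 42/5 = -7/5)
(Q(V, -10) - 4720)*(3378 + 477) = (-7/5 - 4720)*(3378 + 477) = -23607/5*3855 = -18200997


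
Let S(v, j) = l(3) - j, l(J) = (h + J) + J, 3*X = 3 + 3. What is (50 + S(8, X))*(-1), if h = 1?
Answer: -55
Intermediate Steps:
X = 2 (X = (3 + 3)/3 = (1/3)*6 = 2)
l(J) = 1 + 2*J (l(J) = (1 + J) + J = 1 + 2*J)
S(v, j) = 7 - j (S(v, j) = (1 + 2*3) - j = (1 + 6) - j = 7 - j)
(50 + S(8, X))*(-1) = (50 + (7 - 1*2))*(-1) = (50 + (7 - 2))*(-1) = (50 + 5)*(-1) = 55*(-1) = -55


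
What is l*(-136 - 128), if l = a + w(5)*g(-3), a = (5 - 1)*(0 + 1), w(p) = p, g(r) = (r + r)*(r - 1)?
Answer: -32736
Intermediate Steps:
g(r) = 2*r*(-1 + r) (g(r) = (2*r)*(-1 + r) = 2*r*(-1 + r))
a = 4 (a = 4*1 = 4)
l = 124 (l = 4 + 5*(2*(-3)*(-1 - 3)) = 4 + 5*(2*(-3)*(-4)) = 4 + 5*24 = 4 + 120 = 124)
l*(-136 - 128) = 124*(-136 - 128) = 124*(-264) = -32736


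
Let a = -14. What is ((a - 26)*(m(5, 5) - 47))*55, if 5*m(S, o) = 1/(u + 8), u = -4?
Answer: 103290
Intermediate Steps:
m(S, o) = 1/20 (m(S, o) = 1/(5*(-4 + 8)) = (⅕)/4 = (⅕)*(¼) = 1/20)
((a - 26)*(m(5, 5) - 47))*55 = ((-14 - 26)*(1/20 - 47))*55 = -40*(-939/20)*55 = 1878*55 = 103290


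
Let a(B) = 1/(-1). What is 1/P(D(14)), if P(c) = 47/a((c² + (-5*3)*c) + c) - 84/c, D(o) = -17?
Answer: -17/715 ≈ -0.023776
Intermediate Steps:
a(B) = -1
P(c) = -47 - 84/c (P(c) = 47/(-1) - 84/c = 47*(-1) - 84/c = -47 - 84/c)
1/P(D(14)) = 1/(-47 - 84/(-17)) = 1/(-47 - 84*(-1/17)) = 1/(-47 + 84/17) = 1/(-715/17) = -17/715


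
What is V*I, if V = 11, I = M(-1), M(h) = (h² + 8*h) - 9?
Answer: -176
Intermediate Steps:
M(h) = -9 + h² + 8*h
I = -16 (I = -9 + (-1)² + 8*(-1) = -9 + 1 - 8 = -16)
V*I = 11*(-16) = -176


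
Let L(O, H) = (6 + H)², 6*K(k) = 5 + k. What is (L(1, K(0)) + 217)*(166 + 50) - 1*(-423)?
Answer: 57381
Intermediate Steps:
K(k) = ⅚ + k/6 (K(k) = (5 + k)/6 = ⅚ + k/6)
(L(1, K(0)) + 217)*(166 + 50) - 1*(-423) = ((6 + (⅚ + (⅙)*0))² + 217)*(166 + 50) - 1*(-423) = ((6 + (⅚ + 0))² + 217)*216 + 423 = ((6 + ⅚)² + 217)*216 + 423 = ((41/6)² + 217)*216 + 423 = (1681/36 + 217)*216 + 423 = (9493/36)*216 + 423 = 56958 + 423 = 57381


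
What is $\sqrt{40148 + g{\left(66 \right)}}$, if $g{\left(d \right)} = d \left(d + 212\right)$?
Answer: $8 \sqrt{914} \approx 241.86$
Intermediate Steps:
$g{\left(d \right)} = d \left(212 + d\right)$
$\sqrt{40148 + g{\left(66 \right)}} = \sqrt{40148 + 66 \left(212 + 66\right)} = \sqrt{40148 + 66 \cdot 278} = \sqrt{40148 + 18348} = \sqrt{58496} = 8 \sqrt{914}$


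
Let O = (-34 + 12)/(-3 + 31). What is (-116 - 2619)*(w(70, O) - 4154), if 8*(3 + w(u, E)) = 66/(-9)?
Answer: 136462825/12 ≈ 1.1372e+7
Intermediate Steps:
O = -11/14 (O = -22/28 = -22*1/28 = -11/14 ≈ -0.78571)
w(u, E) = -47/12 (w(u, E) = -3 + (66/(-9))/8 = -3 + (66*(-⅑))/8 = -3 + (⅛)*(-22/3) = -3 - 11/12 = -47/12)
(-116 - 2619)*(w(70, O) - 4154) = (-116 - 2619)*(-47/12 - 4154) = -2735*(-49895/12) = 136462825/12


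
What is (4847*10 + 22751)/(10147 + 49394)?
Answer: 71221/59541 ≈ 1.1962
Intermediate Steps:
(4847*10 + 22751)/(10147 + 49394) = (48470 + 22751)/59541 = 71221*(1/59541) = 71221/59541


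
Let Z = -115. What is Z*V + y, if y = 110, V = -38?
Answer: 4480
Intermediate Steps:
Z*V + y = -115*(-38) + 110 = 4370 + 110 = 4480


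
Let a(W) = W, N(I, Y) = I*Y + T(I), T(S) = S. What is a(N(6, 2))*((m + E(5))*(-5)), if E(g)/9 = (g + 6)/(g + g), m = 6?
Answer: -1431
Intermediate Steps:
E(g) = 9*(6 + g)/(2*g) (E(g) = 9*((g + 6)/(g + g)) = 9*((6 + g)/((2*g))) = 9*((6 + g)*(1/(2*g))) = 9*((6 + g)/(2*g)) = 9*(6 + g)/(2*g))
N(I, Y) = I + I*Y (N(I, Y) = I*Y + I = I + I*Y)
a(N(6, 2))*((m + E(5))*(-5)) = (6*(1 + 2))*((6 + (9/2 + 27/5))*(-5)) = (6*3)*((6 + (9/2 + 27*(⅕)))*(-5)) = 18*((6 + (9/2 + 27/5))*(-5)) = 18*((6 + 99/10)*(-5)) = 18*((159/10)*(-5)) = 18*(-159/2) = -1431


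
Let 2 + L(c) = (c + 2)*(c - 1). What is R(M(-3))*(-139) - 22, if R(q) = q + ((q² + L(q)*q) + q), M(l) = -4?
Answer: 3314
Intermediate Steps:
L(c) = -2 + (-1 + c)*(2 + c) (L(c) = -2 + (c + 2)*(c - 1) = -2 + (2 + c)*(-1 + c) = -2 + (-1 + c)*(2 + c))
R(q) = q² + 2*q + q*(-4 + q + q²) (R(q) = q + ((q² + (-4 + q + q²)*q) + q) = q + ((q² + q*(-4 + q + q²)) + q) = q + (q + q² + q*(-4 + q + q²)) = q² + 2*q + q*(-4 + q + q²))
R(M(-3))*(-139) - 22 = -4*(-2 + (-4)² + 2*(-4))*(-139) - 22 = -4*(-2 + 16 - 8)*(-139) - 22 = -4*6*(-139) - 22 = -24*(-139) - 22 = 3336 - 22 = 3314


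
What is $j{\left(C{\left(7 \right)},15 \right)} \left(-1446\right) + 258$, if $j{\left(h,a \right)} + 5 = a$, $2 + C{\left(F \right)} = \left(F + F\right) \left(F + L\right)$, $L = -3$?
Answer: $-14202$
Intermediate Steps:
$C{\left(F \right)} = -2 + 2 F \left(-3 + F\right)$ ($C{\left(F \right)} = -2 + \left(F + F\right) \left(F - 3\right) = -2 + 2 F \left(-3 + F\right)$)
$j{\left(h,a \right)} = -5 + a$
$j{\left(C{\left(7 \right)},15 \right)} \left(-1446\right) + 258 = \left(-5 + 15\right) \left(-1446\right) + 258 = 10 \left(-1446\right) + 258 = -14460 + 258 = -14202$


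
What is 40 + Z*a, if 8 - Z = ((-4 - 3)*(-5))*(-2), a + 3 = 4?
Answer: 118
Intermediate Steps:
a = 1 (a = -3 + 4 = 1)
Z = 78 (Z = 8 - (-4 - 3)*(-5)*(-2) = 8 - (-7*(-5))*(-2) = 8 - 35*(-2) = 8 - 1*(-70) = 8 + 70 = 78)
40 + Z*a = 40 + 78*1 = 40 + 78 = 118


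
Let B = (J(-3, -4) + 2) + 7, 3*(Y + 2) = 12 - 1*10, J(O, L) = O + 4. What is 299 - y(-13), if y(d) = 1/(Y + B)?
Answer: 7771/26 ≈ 298.88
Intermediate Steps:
J(O, L) = 4 + O
Y = -4/3 (Y = -2 + (12 - 1*10)/3 = -2 + (12 - 10)/3 = -2 + (⅓)*2 = -2 + ⅔ = -4/3 ≈ -1.3333)
B = 10 (B = ((4 - 3) + 2) + 7 = (1 + 2) + 7 = 3 + 7 = 10)
y(d) = 3/26 (y(d) = 1/(-4/3 + 10) = 1/(26/3) = 3/26)
299 - y(-13) = 299 - 1*3/26 = 299 - 3/26 = 7771/26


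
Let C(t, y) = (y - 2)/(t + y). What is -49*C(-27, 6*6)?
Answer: -1666/9 ≈ -185.11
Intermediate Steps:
C(t, y) = (-2 + y)/(t + y)
-49*C(-27, 6*6) = -49*(-2 + 6*6)/(-27 + 6*6) = -49*(-2 + 36)/(-27 + 36) = -49*34/9 = -1666/9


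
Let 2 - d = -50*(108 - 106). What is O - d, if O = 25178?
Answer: 25076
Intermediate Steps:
d = 102 (d = 2 - (-50)*(108 - 106) = 2 - (-50)*2 = 2 - 1*(-100) = 2 + 100 = 102)
O - d = 25178 - 1*102 = 25178 - 102 = 25076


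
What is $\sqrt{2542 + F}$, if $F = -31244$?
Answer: $i \sqrt{28702} \approx 169.42 i$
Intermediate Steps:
$\sqrt{2542 + F} = \sqrt{2542 - 31244} = \sqrt{-28702} = i \sqrt{28702}$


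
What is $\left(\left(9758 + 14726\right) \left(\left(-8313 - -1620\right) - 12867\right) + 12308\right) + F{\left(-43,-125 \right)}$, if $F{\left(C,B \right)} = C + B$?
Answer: $-478894900$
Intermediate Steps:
$F{\left(C,B \right)} = B + C$
$\left(\left(9758 + 14726\right) \left(\left(-8313 - -1620\right) - 12867\right) + 12308\right) + F{\left(-43,-125 \right)} = \left(\left(9758 + 14726\right) \left(\left(-8313 - -1620\right) - 12867\right) + 12308\right) - 168 = \left(24484 \left(\left(-8313 + 1620\right) - 12867\right) + 12308\right) - 168 = \left(24484 \left(-6693 - 12867\right) + 12308\right) - 168 = \left(24484 \left(-19560\right) + 12308\right) - 168 = \left(-478907040 + 12308\right) - 168 = -478894732 - 168 = -478894900$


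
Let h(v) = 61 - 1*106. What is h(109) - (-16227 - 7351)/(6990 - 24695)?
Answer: -820303/17705 ≈ -46.332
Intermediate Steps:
h(v) = -45 (h(v) = 61 - 106 = -45)
h(109) - (-16227 - 7351)/(6990 - 24695) = -45 - (-16227 - 7351)/(6990 - 24695) = -45 - (-23578)/(-17705) = -45 - (-23578)*(-1)/17705 = -45 - 1*23578/17705 = -45 - 23578/17705 = -820303/17705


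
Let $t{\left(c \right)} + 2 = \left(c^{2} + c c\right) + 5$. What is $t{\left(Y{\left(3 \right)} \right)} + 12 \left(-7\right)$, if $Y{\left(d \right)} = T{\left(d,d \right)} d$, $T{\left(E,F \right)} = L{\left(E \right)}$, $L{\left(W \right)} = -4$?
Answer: $207$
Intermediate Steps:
$T{\left(E,F \right)} = -4$
$Y{\left(d \right)} = - 4 d$
$t{\left(c \right)} = 3 + 2 c^{2}$ ($t{\left(c \right)} = -2 + \left(\left(c^{2} + c c\right) + 5\right) = -2 + \left(\left(c^{2} + c^{2}\right) + 5\right) = -2 + \left(2 c^{2} + 5\right) = -2 + \left(5 + 2 c^{2}\right) = 3 + 2 c^{2}$)
$t{\left(Y{\left(3 \right)} \right)} + 12 \left(-7\right) = \left(3 + 2 \left(\left(-4\right) 3\right)^{2}\right) + 12 \left(-7\right) = \left(3 + 2 \left(-12\right)^{2}\right) - 84 = \left(3 + 2 \cdot 144\right) - 84 = \left(3 + 288\right) - 84 = 291 - 84 = 207$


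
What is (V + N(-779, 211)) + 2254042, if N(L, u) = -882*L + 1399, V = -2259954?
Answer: 682565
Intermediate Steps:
N(L, u) = 1399 - 882*L
(V + N(-779, 211)) + 2254042 = (-2259954 + (1399 - 882*(-779))) + 2254042 = (-2259954 + (1399 + 687078)) + 2254042 = (-2259954 + 688477) + 2254042 = -1571477 + 2254042 = 682565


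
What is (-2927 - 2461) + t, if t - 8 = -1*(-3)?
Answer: -5377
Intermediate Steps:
t = 11 (t = 8 - 1*(-3) = 8 + 3 = 11)
(-2927 - 2461) + t = (-2927 - 2461) + 11 = -5388 + 11 = -5377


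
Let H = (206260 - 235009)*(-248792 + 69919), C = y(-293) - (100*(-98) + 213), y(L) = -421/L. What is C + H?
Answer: 1506731833373/293 ≈ 5.1424e+9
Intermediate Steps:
C = 2809412/293 (C = -421/(-293) - (100*(-98) + 213) = -421*(-1/293) - (-9800 + 213) = 421/293 - 1*(-9587) = 421/293 + 9587 = 2809412/293 ≈ 9588.4)
H = 5142419877 (H = -28749*(-178873) = 5142419877)
C + H = 2809412/293 + 5142419877 = 1506731833373/293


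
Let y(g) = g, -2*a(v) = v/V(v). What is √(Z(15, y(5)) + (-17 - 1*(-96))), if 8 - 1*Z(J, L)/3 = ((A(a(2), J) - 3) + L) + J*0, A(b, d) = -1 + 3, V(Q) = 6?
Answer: √91 ≈ 9.5394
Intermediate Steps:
a(v) = -v/12 (a(v) = -v/(2*6) = -v/12)
A(b, d) = 2
Z(J, L) = 27 - 3*L (Z(J, L) = 24 - 3*(((2 - 3) + L) + J*0) = 24 - 3*((-1 + L) + 0) = 24 - 3*(-1 + L) = 24 + (3 - 3*L) = 27 - 3*L)
√(Z(15, y(5)) + (-17 - 1*(-96))) = √((27 - 3*5) + (-17 - 1*(-96))) = √((27 - 15) + (-17 + 96)) = √(12 + 79) = √91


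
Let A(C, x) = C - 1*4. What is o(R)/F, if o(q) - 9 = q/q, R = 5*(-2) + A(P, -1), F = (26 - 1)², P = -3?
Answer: 2/125 ≈ 0.016000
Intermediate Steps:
F = 625 (F = 25² = 625)
A(C, x) = -4 + C (A(C, x) = C - 4 = -4 + C)
R = -17 (R = 5*(-2) + (-4 - 3) = -10 - 7 = -17)
o(q) = 10 (o(q) = 9 + q/q = 9 + 1 = 10)
o(R)/F = 10/625 = 10*(1/625) = 2/125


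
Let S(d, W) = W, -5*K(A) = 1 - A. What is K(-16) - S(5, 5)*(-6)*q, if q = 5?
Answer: 733/5 ≈ 146.60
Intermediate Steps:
K(A) = -⅕ + A/5 (K(A) = -(1 - A)/5 = -⅕ + A/5)
K(-16) - S(5, 5)*(-6)*q = (-⅕ + (⅕)*(-16)) - 5*(-6)*5 = (-⅕ - 16/5) - (-30)*5 = -17/5 - 1*(-150) = -17/5 + 150 = 733/5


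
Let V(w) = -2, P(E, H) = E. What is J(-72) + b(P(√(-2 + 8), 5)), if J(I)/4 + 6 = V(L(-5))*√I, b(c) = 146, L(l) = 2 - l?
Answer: 122 - 48*I*√2 ≈ 122.0 - 67.882*I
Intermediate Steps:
J(I) = -24 - 8*√I (J(I) = -24 + 4*(-2*√I) = -24 - 8*√I)
J(-72) + b(P(√(-2 + 8), 5)) = (-24 - 48*I*√2) + 146 = 122 - 48*I*√2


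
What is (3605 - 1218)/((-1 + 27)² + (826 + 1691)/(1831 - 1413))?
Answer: 997766/285085 ≈ 3.4999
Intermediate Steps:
(3605 - 1218)/((-1 + 27)² + (826 + 1691)/(1831 - 1413)) = 2387/(26² + 2517/418) = 2387/(676 + 2517*(1/418)) = 2387/(676 + 2517/418) = 2387/(285085/418) = 2387*(418/285085) = 997766/285085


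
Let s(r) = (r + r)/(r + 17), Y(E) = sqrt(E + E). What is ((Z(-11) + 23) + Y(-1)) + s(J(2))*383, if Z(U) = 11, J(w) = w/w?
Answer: 689/9 + I*sqrt(2) ≈ 76.556 + 1.4142*I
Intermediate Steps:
J(w) = 1
Y(E) = sqrt(2)*sqrt(E) (Y(E) = sqrt(2*E) = sqrt(2)*sqrt(E))
s(r) = 2*r/(17 + r) (s(r) = (2*r)/(17 + r) = 2*r/(17 + r))
((Z(-11) + 23) + Y(-1)) + s(J(2))*383 = ((11 + 23) + sqrt(2)*sqrt(-1)) + (2*1/(17 + 1))*383 = (34 + sqrt(2)*I) + (2*1/18)*383 = (34 + I*sqrt(2)) + (2*1*(1/18))*383 = (34 + I*sqrt(2)) + (1/9)*383 = (34 + I*sqrt(2)) + 383/9 = 689/9 + I*sqrt(2)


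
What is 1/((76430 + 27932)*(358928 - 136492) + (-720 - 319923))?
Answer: 1/23213545189 ≈ 4.3078e-11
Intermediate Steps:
1/((76430 + 27932)*(358928 - 136492) + (-720 - 319923)) = 1/(104362*222436 - 320643) = 1/(23213865832 - 320643) = 1/23213545189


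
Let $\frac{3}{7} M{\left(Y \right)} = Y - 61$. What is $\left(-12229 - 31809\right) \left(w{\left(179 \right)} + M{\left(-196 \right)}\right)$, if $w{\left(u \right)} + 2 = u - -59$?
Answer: $\frac{48045458}{3} \approx 1.6015 \cdot 10^{7}$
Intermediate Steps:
$w{\left(u \right)} = 57 + u$ ($w{\left(u \right)} = -2 + \left(u - -59\right) = -2 + \left(u + 59\right) = -2 + \left(59 + u\right) = 57 + u$)
$M{\left(Y \right)} = - \frac{427}{3} + \frac{7 Y}{3}$ ($M{\left(Y \right)} = \frac{7 \left(Y - 61\right)}{3} = \frac{7 \left(-61 + Y\right)}{3} = - \frac{427}{3} + \frac{7 Y}{3}$)
$\left(-12229 - 31809\right) \left(w{\left(179 \right)} + M{\left(-196 \right)}\right) = \left(-12229 - 31809\right) \left(\left(57 + 179\right) + \left(- \frac{427}{3} + \frac{7}{3} \left(-196\right)\right)\right) = - 44038 \left(236 - \frac{1799}{3}\right) = \left(-44038\right) \left(- \frac{1091}{3}\right) = \frac{48045458}{3}$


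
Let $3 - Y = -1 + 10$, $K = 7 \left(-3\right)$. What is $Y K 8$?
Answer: $1008$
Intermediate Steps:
$K = -21$
$Y = -6$ ($Y = 3 - \left(-1 + 10\right) = 3 - 9 = -6$)
$Y K 8 = \left(-6\right) \left(-21\right) 8 = 126 \cdot 8 = 1008$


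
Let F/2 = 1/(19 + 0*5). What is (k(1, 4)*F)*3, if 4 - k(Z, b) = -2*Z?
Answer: 36/19 ≈ 1.8947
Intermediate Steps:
k(Z, b) = 4 + 2*Z (k(Z, b) = 4 - (-2)*Z = 4 + 2*Z)
F = 2/19 (F = 2/(19 + 0*5) = 2/(19 + 0) = 2/19 ≈ 0.10526)
(k(1, 4)*F)*3 = ((4 + 2*1)*(2/19))*3 = ((4 + 2)*(2/19))*3 = (6*(2/19))*3 = (12/19)*3 = 36/19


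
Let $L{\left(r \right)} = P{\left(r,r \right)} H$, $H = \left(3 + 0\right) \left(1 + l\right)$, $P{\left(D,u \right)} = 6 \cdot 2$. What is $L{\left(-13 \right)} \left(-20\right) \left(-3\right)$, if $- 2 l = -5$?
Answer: $7560$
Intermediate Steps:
$l = \frac{5}{2}$ ($l = \left(- \frac{1}{2}\right) \left(-5\right) = \frac{5}{2} \approx 2.5$)
$P{\left(D,u \right)} = 12$
$H = \frac{21}{2}$ ($H = \left(3 + 0\right) \left(1 + \frac{5}{2}\right) = 3 \cdot \frac{7}{2} = \frac{21}{2} \approx 10.5$)
$L{\left(r \right)} = 126$ ($L{\left(r \right)} = 12 \cdot \frac{21}{2} = 126$)
$L{\left(-13 \right)} \left(-20\right) \left(-3\right) = 126 \left(-20\right) \left(-3\right) = \left(-2520\right) \left(-3\right) = 7560$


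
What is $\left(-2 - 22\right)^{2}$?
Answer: $576$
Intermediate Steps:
$\left(-2 - 22\right)^{2} = \left(-24\right)^{2} = 576$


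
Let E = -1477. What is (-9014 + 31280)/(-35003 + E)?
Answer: -3711/6080 ≈ -0.61036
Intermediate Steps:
(-9014 + 31280)/(-35003 + E) = (-9014 + 31280)/(-35003 - 1477) = 22266/(-36480) = 22266*(-1/36480) = -3711/6080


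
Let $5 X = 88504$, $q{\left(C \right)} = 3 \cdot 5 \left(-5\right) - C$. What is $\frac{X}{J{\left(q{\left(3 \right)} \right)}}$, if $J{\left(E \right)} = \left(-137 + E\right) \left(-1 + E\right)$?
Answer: $\frac{88504}{84925} \approx 1.0421$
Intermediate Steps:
$q{\left(C \right)} = -75 - C$ ($q{\left(C \right)} = 15 \left(-5\right) - C = -75 - C$)
$J{\left(E \right)} = \left(-1 + E\right) \left(-137 + E\right)$
$X = \frac{88504}{5}$ ($X = \frac{1}{5} \cdot 88504 = \frac{88504}{5} \approx 17701.0$)
$\frac{X}{J{\left(q{\left(3 \right)} \right)}} = \frac{88504}{5 \left(137 + \left(-75 - 3\right)^{2} - 138 \left(-75 - 3\right)\right)} = \frac{88504}{5 \left(137 + \left(-78\right)^{2} - -10764\right)} = \frac{88504}{5 \left(137 + 6084 + 10764\right)} = \frac{88504}{5 \cdot 16985} = \frac{88504}{5} \cdot \frac{1}{16985} = \frac{88504}{84925}$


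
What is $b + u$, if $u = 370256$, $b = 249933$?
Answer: $620189$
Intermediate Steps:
$b + u = 249933 + 370256 = 620189$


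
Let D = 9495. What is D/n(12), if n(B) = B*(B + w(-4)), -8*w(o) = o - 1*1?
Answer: 6330/101 ≈ 62.673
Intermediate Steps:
w(o) = 1/8 - o/8 (w(o) = -(o - 1*1)/8 = -(o - 1)/8 = -(-1 + o)/8 = 1/8 - o/8)
n(B) = B*(5/8 + B) (n(B) = B*(B + (1/8 - 1/8*(-4))) = B*(B + (1/8 + 1/2)) = B*(B + 5/8) = B*(5/8 + B))
D/n(12) = 9495/(((1/8)*12*(5 + 8*12))) = 9495/(((1/8)*12*(5 + 96))) = 9495/(((1/8)*12*101)) = 9495/(303/2) = 9495*(2/303) = 6330/101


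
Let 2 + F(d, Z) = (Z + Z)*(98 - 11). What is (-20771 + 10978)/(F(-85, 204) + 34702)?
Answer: -1399/10028 ≈ -0.13951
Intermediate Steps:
F(d, Z) = -2 + 174*Z (F(d, Z) = -2 + (Z + Z)*(98 - 11) = -2 + (2*Z)*87 = -2 + 174*Z)
(-20771 + 10978)/(F(-85, 204) + 34702) = (-20771 + 10978)/((-2 + 174*204) + 34702) = -9793/((-2 + 35496) + 34702) = -9793/(35494 + 34702) = -9793/70196 = -9793*1/70196 = -1399/10028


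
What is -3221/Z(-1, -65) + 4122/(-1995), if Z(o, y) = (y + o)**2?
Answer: -8127109/2896740 ≈ -2.8056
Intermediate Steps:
Z(o, y) = (o + y)**2
-3221/Z(-1, -65) + 4122/(-1995) = -3221/(-1 - 65)**2 + 4122/(-1995) = -3221/((-66)**2) + 4122*(-1/1995) = -3221/4356 - 1374/665 = -8127109/2896740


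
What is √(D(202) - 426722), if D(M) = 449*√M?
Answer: √(-426722 + 449*√202) ≈ 648.34*I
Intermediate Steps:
√(D(202) - 426722) = √(449*√202 - 426722) = √(-426722 + 449*√202)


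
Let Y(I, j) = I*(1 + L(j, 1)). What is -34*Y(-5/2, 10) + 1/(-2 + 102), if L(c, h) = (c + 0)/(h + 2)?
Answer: 110503/300 ≈ 368.34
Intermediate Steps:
L(c, h) = c/(2 + h)
Y(I, j) = I*(1 + j/3) (Y(I, j) = I*(1 + j/(2 + 1)) = I*(1 + j/3))
-34*Y(-5/2, 10) + 1/(-2 + 102) = -34*(-5/2)*(3 + 10)/3 + 1/(-2 + 102) = -34*(-5*1/2)*13/3 + 1/100 = -34*(-5)*13/(3*2) + 1/100 = -34*(-65/6) + 1/100 = 1105/3 + 1/100 = 110503/300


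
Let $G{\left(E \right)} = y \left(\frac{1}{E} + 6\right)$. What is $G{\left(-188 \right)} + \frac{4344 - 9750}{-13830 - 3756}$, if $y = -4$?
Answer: $- \frac{3260890}{137757} \approx -23.671$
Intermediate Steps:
$G{\left(E \right)} = -24 - \frac{4}{E}$ ($G{\left(E \right)} = - 4 \left(\frac{1}{E} + 6\right) = - 4 \left(6 + \frac{1}{E}\right) = -24 - \frac{4}{E}$)
$G{\left(-188 \right)} + \frac{4344 - 9750}{-13830 - 3756} = \left(-24 - \frac{4}{-188}\right) + \frac{4344 - 9750}{-13830 - 3756} = \left(-24 - - \frac{1}{47}\right) - \frac{5406}{-17586} = \left(-24 + \frac{1}{47}\right) - - \frac{901}{2931} = - \frac{1127}{47} + \frac{901}{2931} = - \frac{3260890}{137757}$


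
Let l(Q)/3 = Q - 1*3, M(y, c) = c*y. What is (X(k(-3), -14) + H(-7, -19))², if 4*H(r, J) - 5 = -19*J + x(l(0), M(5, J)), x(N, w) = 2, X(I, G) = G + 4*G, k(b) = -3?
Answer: 484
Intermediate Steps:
X(I, G) = 5*G
l(Q) = -9 + 3*Q (l(Q) = 3*(Q - 1*3) = 3*(Q - 3) = 3*(-3 + Q) = -9 + 3*Q)
H(r, J) = 7/4 - 19*J/4 (H(r, J) = 5/4 + (-19*J + 2)/4 = 5/4 + (2 - 19*J)/4 = 5/4 + (½ - 19*J/4) = 7/4 - 19*J/4)
(X(k(-3), -14) + H(-7, -19))² = (5*(-14) + (7/4 - 19/4*(-19)))² = (-70 + (7/4 + 361/4))² = (-70 + 92)² = 22² = 484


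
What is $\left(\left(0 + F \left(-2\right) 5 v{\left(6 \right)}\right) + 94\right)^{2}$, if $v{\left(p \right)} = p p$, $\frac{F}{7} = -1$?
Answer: $6832996$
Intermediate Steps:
$F = -7$ ($F = 7 \left(-1\right) = -7$)
$v{\left(p \right)} = p^{2}$
$\left(\left(0 + F \left(-2\right) 5 v{\left(6 \right)}\right) + 94\right)^{2} = \left(\left(0 + \left(-7\right) \left(-2\right) 5 \cdot 6^{2}\right) + 94\right)^{2} = \left(\left(0 + 14 \cdot 5 \cdot 36\right) + 94\right)^{2} = \left(\left(0 + 70 \cdot 36\right) + 94\right)^{2} = \left(\left(0 + 2520\right) + 94\right)^{2} = \left(2520 + 94\right)^{2} = 2614^{2} = 6832996$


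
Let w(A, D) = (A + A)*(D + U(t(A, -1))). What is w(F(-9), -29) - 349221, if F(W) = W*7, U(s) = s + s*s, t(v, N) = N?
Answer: -345567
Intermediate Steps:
U(s) = s + s²
F(W) = 7*W
w(A, D) = 2*A*D (w(A, D) = (A + A)*(D - (1 - 1)) = (2*A)*(D - 1*0) = (2*A)*(D + 0) = (2*A)*D = 2*A*D)
w(F(-9), -29) - 349221 = 2*(7*(-9))*(-29) - 349221 = 2*(-63)*(-29) - 349221 = 3654 - 349221 = -345567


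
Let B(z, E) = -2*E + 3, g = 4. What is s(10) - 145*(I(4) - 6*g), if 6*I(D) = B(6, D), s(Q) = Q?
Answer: 21665/6 ≈ 3610.8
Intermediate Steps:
B(z, E) = 3 - 2*E
I(D) = ½ - D/3 (I(D) = (3 - 2*D)/6 = ½ - D/3)
s(10) - 145*(I(4) - 6*g) = 10 - 145*((½ - ⅓*4) - 6*4) = 10 - 145*((½ - 4/3) - 24) = 10 - 145*(-⅚ - 24) = 10 - 145*(-149/6) = 10 + 21605/6 = 21665/6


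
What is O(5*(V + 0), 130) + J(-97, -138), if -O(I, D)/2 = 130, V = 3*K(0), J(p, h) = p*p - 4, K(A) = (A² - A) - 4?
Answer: 9145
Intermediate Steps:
K(A) = -4 + A² - A
J(p, h) = -4 + p² (J(p, h) = p² - 4 = -4 + p²)
V = -12 (V = 3*(-4 + 0² - 1*0) = 3*(-4 + 0 + 0) = 3*(-4) = -12)
O(I, D) = -260 (O(I, D) = -2*130 = -260)
O(5*(V + 0), 130) + J(-97, -138) = -260 + (-4 + (-97)²) = -260 + (-4 + 9409) = -260 + 9405 = 9145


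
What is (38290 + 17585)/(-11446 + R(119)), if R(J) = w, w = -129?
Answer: -2235/463 ≈ -4.8272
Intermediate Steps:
R(J) = -129
(38290 + 17585)/(-11446 + R(119)) = (38290 + 17585)/(-11446 - 129) = 55875/(-11575) = 55875*(-1/11575) = -2235/463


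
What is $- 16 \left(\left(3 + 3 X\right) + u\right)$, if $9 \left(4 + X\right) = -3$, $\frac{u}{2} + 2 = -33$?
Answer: $1280$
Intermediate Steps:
$u = -70$ ($u = -4 + 2 \left(-33\right) = -4 - 66 = -70$)
$X = - \frac{13}{3}$ ($X = -4 + \frac{1}{9} \left(-3\right) = -4 - \frac{1}{3} = - \frac{13}{3} \approx -4.3333$)
$- 16 \left(\left(3 + 3 X\right) + u\right) = - 16 \left(\left(3 + 3 \left(- \frac{13}{3}\right)\right) - 70\right) = - 16 \left(\left(3 - 13\right) - 70\right) = - 16 \left(-10 - 70\right) = \left(-16\right) \left(-80\right) = 1280$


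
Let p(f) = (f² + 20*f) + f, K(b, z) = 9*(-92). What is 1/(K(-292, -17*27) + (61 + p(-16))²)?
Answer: -1/467 ≈ -0.0021413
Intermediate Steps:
K(b, z) = -828
p(f) = f² + 21*f
1/(K(-292, -17*27) + (61 + p(-16))²) = 1/(-828 + (61 - 16*(21 - 16))²) = 1/(-828 + (61 - 16*5)²) = 1/(-828 + (61 - 80)²) = 1/(-828 + (-19)²) = 1/(-828 + 361) = 1/(-467) = -1/467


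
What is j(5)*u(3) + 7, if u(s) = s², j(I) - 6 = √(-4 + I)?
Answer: 70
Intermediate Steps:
j(I) = 6 + √(-4 + I)
j(5)*u(3) + 7 = (6 + √(-4 + 5))*3² + 7 = (6 + √1)*9 + 7 = (6 + 1)*9 + 7 = 7*9 + 7 = 63 + 7 = 70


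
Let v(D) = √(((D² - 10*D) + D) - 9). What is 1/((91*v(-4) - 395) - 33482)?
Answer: -33877/1147295046 - 91*√43/1147295046 ≈ -3.0048e-5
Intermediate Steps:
v(D) = √(-9 + D² - 9*D) (v(D) = √((D² - 9*D) - 9) = √(-9 + D² - 9*D))
1/((91*v(-4) - 395) - 33482) = 1/((91*√(-9 + (-4)² - 9*(-4)) - 395) - 33482) = 1/((91*√(-9 + 16 + 36) - 395) - 33482) = 1/((91*√43 - 395) - 33482) = 1/((-395 + 91*√43) - 33482) = 1/(-33877 + 91*√43)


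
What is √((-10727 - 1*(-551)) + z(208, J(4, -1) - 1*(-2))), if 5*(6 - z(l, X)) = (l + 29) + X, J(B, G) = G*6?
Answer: I*√255415/5 ≈ 101.08*I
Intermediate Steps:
J(B, G) = 6*G
z(l, X) = ⅕ - X/5 - l/5 (z(l, X) = 6 - ((l + 29) + X)/5 = 6 - ((29 + l) + X)/5 = 6 - (29 + X + l)/5 = 6 + (-29/5 - X/5 - l/5) = ⅕ - X/5 - l/5)
√((-10727 - 1*(-551)) + z(208, J(4, -1) - 1*(-2))) = √((-10727 - 1*(-551)) + (⅕ - (6*(-1) - 1*(-2))/5 - ⅕*208)) = √((-10727 + 551) + (⅕ - (-6 + 2)/5 - 208/5)) = √(-10176 + (⅕ - ⅕*(-4) - 208/5)) = √(-10176 + (⅕ + ⅘ - 208/5)) = √(-10176 - 203/5) = √(-51083/5) = I*√255415/5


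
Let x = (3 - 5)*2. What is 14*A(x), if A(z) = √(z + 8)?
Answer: 28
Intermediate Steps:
x = -4 (x = -2*2 = -4)
A(z) = √(8 + z)
14*A(x) = 14*√(8 - 4) = 14*√4 = 14*2 = 28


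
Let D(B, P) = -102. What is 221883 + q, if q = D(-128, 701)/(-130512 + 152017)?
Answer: 280681989/1265 ≈ 2.2188e+5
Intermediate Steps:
q = -6/1265 (q = -102/(-130512 + 152017) = -102/21505 = -102*1/21505 = -6/1265 ≈ -0.0047431)
221883 + q = 221883 - 6/1265 = 280681989/1265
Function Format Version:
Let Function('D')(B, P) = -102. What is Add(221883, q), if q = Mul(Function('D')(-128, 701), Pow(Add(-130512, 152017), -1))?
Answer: Rational(280681989, 1265) ≈ 2.2188e+5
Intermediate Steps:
q = Rational(-6, 1265) (q = Mul(-102, Pow(Add(-130512, 152017), -1)) = Mul(-102, Pow(21505, -1)) = Mul(-102, Rational(1, 21505)) = Rational(-6, 1265) ≈ -0.0047431)
Add(221883, q) = Add(221883, Rational(-6, 1265)) = Rational(280681989, 1265)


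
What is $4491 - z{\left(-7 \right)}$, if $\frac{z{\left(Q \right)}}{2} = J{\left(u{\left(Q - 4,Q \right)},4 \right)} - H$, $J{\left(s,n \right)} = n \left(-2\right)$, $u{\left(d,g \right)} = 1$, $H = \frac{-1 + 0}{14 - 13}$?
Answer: $4505$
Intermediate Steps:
$H = -1$ ($H = - 1^{-1} = \left(-1\right) 1 = -1$)
$J{\left(s,n \right)} = - 2 n$
$z{\left(Q \right)} = -14$ ($z{\left(Q \right)} = 2 \left(\left(-2\right) 4 - -1\right) = 2 \left(-8 + 1\right) = 2 \left(-7\right) = -14$)
$4491 - z{\left(-7 \right)} = 4491 - -14 = 4491 + 14 = 4505$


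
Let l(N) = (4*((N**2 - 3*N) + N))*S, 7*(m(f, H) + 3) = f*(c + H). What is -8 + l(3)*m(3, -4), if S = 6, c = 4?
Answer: -224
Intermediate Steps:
m(f, H) = -3 + f*(4 + H)/7 (m(f, H) = -3 + (f*(4 + H))/7 = -3 + f*(4 + H)/7)
l(N) = -48*N + 24*N**2 (l(N) = (4*((N**2 - 3*N) + N))*6 = (4*(N**2 - 2*N))*6 = (-8*N + 4*N**2)*6 = -48*N + 24*N**2)
-8 + l(3)*m(3, -4) = -8 + (24*3*(-2 + 3))*(-3 + (4/7)*3 + (1/7)*(-4)*3) = -8 + (24*3*1)*(-3 + 12/7 - 12/7) = -8 + 72*(-3) = -8 - 216 = -224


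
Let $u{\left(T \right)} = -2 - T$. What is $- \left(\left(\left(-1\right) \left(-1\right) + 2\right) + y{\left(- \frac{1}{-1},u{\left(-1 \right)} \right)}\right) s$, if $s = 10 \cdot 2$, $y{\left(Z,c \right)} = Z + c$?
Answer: $-60$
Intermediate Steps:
$s = 20$
$- \left(\left(\left(-1\right) \left(-1\right) + 2\right) + y{\left(- \frac{1}{-1},u{\left(-1 \right)} \right)}\right) s = - \left(\left(\left(-1\right) \left(-1\right) + 2\right) - 0\right) 20 = - \left(\left(1 + 2\right) + \left(\left(-1\right) \left(-1\right) + \left(-2 + 1\right)\right)\right) 20 = - \left(3 + \left(1 - 1\right)\right) 20 = - \left(3 + 0\right) 20 = - 3 \cdot 20 = \left(-1\right) 60 = -60$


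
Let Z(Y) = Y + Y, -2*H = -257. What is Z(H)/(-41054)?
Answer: -257/41054 ≈ -0.0062600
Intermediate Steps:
H = 257/2 (H = -1/2*(-257) = 257/2 ≈ 128.50)
Z(Y) = 2*Y
Z(H)/(-41054) = (2*(257/2))/(-41054) = 257*(-1/41054) = -257/41054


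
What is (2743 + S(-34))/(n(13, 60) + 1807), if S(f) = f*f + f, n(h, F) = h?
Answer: 773/364 ≈ 2.1236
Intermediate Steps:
S(f) = f + f² (S(f) = f² + f = f + f²)
(2743 + S(-34))/(n(13, 60) + 1807) = (2743 - 34*(1 - 34))/(13 + 1807) = (2743 - 34*(-33))/1820 = (2743 + 1122)*(1/1820) = 3865*(1/1820) = 773/364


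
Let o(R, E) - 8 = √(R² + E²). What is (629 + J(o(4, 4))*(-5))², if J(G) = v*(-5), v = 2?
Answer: 461041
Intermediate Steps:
o(R, E) = 8 + √(E² + R²) (o(R, E) = 8 + √(R² + E²) = 8 + √(E² + R²))
J(G) = -10 (J(G) = 2*(-5) = -10)
(629 + J(o(4, 4))*(-5))² = (629 - 10*(-5))² = (629 + 50)² = 679² = 461041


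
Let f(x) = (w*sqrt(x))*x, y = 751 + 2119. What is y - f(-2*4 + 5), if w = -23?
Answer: 2870 - 69*I*sqrt(3) ≈ 2870.0 - 119.51*I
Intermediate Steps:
y = 2870
f(x) = -23*x**(3/2) (f(x) = (-23*sqrt(x))*x = -23*x**(3/2))
y - f(-2*4 + 5) = 2870 - (-23)*(-2*4 + 5)**(3/2) = 2870 - (-23)*(-8 + 5)**(3/2) = 2870 - (-23)*(-3)**(3/2) = 2870 - (-23)*(-3*I*sqrt(3)) = 2870 - 69*I*sqrt(3)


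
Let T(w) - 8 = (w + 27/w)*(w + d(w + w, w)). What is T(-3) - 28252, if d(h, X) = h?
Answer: -28136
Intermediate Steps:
T(w) = 8 + 3*w*(w + 27/w) (T(w) = 8 + (w + 27/w)*(w + (w + w)) = 8 + (w + 27/w)*(w + 2*w) = 8 + (w + 27/w)*(3*w) = 8 + 3*w*(w + 27/w))
T(-3) - 28252 = (89 + 3*(-3)**2) - 28252 = (89 + 3*9) - 28252 = (89 + 27) - 28252 = 116 - 28252 = -28136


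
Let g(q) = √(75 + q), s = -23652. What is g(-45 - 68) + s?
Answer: -23652 + I*√38 ≈ -23652.0 + 6.1644*I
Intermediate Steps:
g(-45 - 68) + s = √(75 + (-45 - 68)) - 23652 = √(75 - 113) - 23652 = √(-38) - 23652 = I*√38 - 23652 = -23652 + I*√38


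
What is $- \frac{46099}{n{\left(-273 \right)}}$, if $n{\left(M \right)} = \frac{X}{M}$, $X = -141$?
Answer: $- \frac{4195009}{47} \approx -89256.0$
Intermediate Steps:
$n{\left(M \right)} = - \frac{141}{M}$
$- \frac{46099}{n{\left(-273 \right)}} = - \frac{46099}{\left(-141\right) \frac{1}{-273}} = - \frac{46099}{\left(-141\right) \left(- \frac{1}{273}\right)} = - \frac{46099}{\frac{47}{91}} = \left(-46099\right) \frac{91}{47} = - \frac{4195009}{47}$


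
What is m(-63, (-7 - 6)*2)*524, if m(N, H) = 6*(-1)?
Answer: -3144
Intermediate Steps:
m(N, H) = -6
m(-63, (-7 - 6)*2)*524 = -6*524 = -3144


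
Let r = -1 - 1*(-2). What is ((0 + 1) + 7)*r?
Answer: 8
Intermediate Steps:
r = 1 (r = -1 + 2 = 1)
((0 + 1) + 7)*r = ((0 + 1) + 7)*1 = (1 + 7)*1 = 8*1 = 8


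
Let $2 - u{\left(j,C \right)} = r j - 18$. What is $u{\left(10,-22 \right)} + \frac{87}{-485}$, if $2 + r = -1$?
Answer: $\frac{24163}{485} \approx 49.821$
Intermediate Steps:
$r = -3$ ($r = -2 - 1 = -3$)
$u{\left(j,C \right)} = 20 + 3 j$ ($u{\left(j,C \right)} = 2 - \left(- 3 j - 18\right) = 2 - \left(-18 - 3 j\right) = 2 + \left(18 + 3 j\right) = 20 + 3 j$)
$u{\left(10,-22 \right)} + \frac{87}{-485} = \left(20 + 3 \cdot 10\right) + \frac{87}{-485} = \left(20 + 30\right) + 87 \left(- \frac{1}{485}\right) = 50 - \frac{87}{485} = \frac{24163}{485}$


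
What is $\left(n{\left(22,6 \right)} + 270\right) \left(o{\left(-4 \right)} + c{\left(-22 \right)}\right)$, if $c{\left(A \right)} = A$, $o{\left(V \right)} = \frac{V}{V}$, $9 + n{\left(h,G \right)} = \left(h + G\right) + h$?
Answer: $-6531$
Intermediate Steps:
$n{\left(h,G \right)} = -9 + G + 2 h$ ($n{\left(h,G \right)} = -9 + \left(\left(h + G\right) + h\right) = -9 + \left(\left(G + h\right) + h\right) = -9 + \left(G + 2 h\right) = -9 + G + 2 h$)
$o{\left(V \right)} = 1$
$\left(n{\left(22,6 \right)} + 270\right) \left(o{\left(-4 \right)} + c{\left(-22 \right)}\right) = \left(\left(-9 + 6 + 2 \cdot 22\right) + 270\right) \left(1 - 22\right) = \left(\left(-9 + 6 + 44\right) + 270\right) \left(-21\right) = \left(41 + 270\right) \left(-21\right) = 311 \left(-21\right) = -6531$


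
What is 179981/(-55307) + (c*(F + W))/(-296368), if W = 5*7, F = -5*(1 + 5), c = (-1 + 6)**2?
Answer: -53347522383/16391224976 ≈ -3.2546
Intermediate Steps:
c = 25 (c = 5**2 = 25)
F = -30 (F = -5*6 = -30)
W = 35
179981/(-55307) + (c*(F + W))/(-296368) = 179981/(-55307) + (25*(-30 + 35))/(-296368) = 179981*(-1/55307) + (25*5)*(-1/296368) = -179981/55307 + 125*(-1/296368) = -179981/55307 - 125/296368 = -53347522383/16391224976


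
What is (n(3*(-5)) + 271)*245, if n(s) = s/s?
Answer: 66640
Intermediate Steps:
n(s) = 1
(n(3*(-5)) + 271)*245 = (1 + 271)*245 = 272*245 = 66640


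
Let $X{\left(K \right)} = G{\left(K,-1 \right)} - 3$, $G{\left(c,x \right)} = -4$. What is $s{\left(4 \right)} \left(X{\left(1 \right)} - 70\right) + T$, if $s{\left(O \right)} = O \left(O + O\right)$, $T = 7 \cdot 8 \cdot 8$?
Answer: $-2016$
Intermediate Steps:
$T = 448$ ($T = 56 \cdot 8 = 448$)
$s{\left(O \right)} = 2 O^{2}$ ($s{\left(O \right)} = O 2 O = 2 O^{2}$)
$X{\left(K \right)} = -7$ ($X{\left(K \right)} = -4 - 3 = -7$)
$s{\left(4 \right)} \left(X{\left(1 \right)} - 70\right) + T = 2 \cdot 4^{2} \left(-7 - 70\right) + 448 = 2 \cdot 16 \left(-77\right) + 448 = 32 \left(-77\right) + 448 = -2464 + 448 = -2016$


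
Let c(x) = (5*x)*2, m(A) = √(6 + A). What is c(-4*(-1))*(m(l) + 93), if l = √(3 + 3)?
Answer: 3720 + 40*√(6 + √6) ≈ 3836.3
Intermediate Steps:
l = √6 ≈ 2.4495
c(x) = 10*x
c(-4*(-1))*(m(l) + 93) = (10*(-4*(-1)))*(√(6 + √6) + 93) = (10*4)*(93 + √(6 + √6)) = 40*(93 + √(6 + √6)) = 3720 + 40*√(6 + √6)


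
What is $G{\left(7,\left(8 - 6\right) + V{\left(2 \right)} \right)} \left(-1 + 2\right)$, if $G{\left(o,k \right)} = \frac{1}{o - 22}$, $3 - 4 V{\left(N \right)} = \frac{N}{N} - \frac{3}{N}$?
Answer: $- \frac{1}{15} \approx -0.066667$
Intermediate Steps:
$V{\left(N \right)} = \frac{1}{2} + \frac{3}{4 N}$ ($V{\left(N \right)} = \frac{3}{4} - \frac{\frac{N}{N} - \frac{3}{N}}{4} = \frac{3}{4} - \frac{1 - \frac{3}{N}}{4} = \frac{3}{4} - \left(\frac{1}{4} - \frac{3}{4 N}\right) = \frac{1}{2} + \frac{3}{4 N}$)
$G{\left(o,k \right)} = \frac{1}{-22 + o}$
$G{\left(7,\left(8 - 6\right) + V{\left(2 \right)} \right)} \left(-1 + 2\right) = \frac{-1 + 2}{-22 + 7} = \frac{1}{-15} \cdot 1 = \left(- \frac{1}{15}\right) 1 = - \frac{1}{15}$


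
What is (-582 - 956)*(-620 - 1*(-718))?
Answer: -150724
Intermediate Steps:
(-582 - 956)*(-620 - 1*(-718)) = -1538*(-620 + 718) = -1538*98 = -150724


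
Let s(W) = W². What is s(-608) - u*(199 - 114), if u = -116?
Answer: 379524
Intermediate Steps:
s(-608) - u*(199 - 114) = (-608)² - (-116)*(199 - 114) = 369664 - (-116)*85 = 369664 - 1*(-9860) = 369664 + 9860 = 379524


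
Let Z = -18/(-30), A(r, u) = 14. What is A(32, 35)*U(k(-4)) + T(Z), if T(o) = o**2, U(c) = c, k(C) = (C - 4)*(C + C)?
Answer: 22409/25 ≈ 896.36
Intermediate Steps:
k(C) = 2*C*(-4 + C) (k(C) = (-4 + C)*(2*C) = 2*C*(-4 + C))
Z = 3/5 (Z = -18*(-1/30) = 3/5 ≈ 0.60000)
A(32, 35)*U(k(-4)) + T(Z) = 14*(2*(-4)*(-4 - 4)) + (3/5)**2 = 14*(2*(-4)*(-8)) + 9/25 = 14*64 + 9/25 = 896 + 9/25 = 22409/25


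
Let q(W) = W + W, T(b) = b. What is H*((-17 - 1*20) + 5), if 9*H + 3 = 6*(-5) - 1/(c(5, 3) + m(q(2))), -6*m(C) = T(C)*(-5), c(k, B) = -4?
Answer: 112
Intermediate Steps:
q(W) = 2*W
m(C) = 5*C/6 (m(C) = -C*(-5)/6 = -(-5)*C/6 = 5*C/6)
H = -7/2 (H = -⅓ + (6*(-5) - 1/(-4 + 5*(2*2)/6))/9 = -⅓ + (-30 - 1/(-4 + (⅚)*4))/9 = -⅓ + (-30 - 1/(-4 + 10/3))/9 = -⅓ + (-30 - 1/(-⅔))/9 = -⅓ + (-30 - 1*(-3/2))/9 = -⅓ + (-30 + 3/2)/9 = -⅓ + (⅑)*(-57/2) = -⅓ - 19/6 = -7/2 ≈ -3.5000)
H*((-17 - 1*20) + 5) = -7*((-17 - 1*20) + 5)/2 = -7*((-17 - 20) + 5)/2 = -7*(-37 + 5)/2 = -7/2*(-32) = 112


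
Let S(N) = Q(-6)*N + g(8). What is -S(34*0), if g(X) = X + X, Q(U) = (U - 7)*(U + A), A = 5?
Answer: -16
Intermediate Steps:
Q(U) = (-7 + U)*(5 + U) (Q(U) = (U - 7)*(U + 5) = (-7 + U)*(5 + U))
g(X) = 2*X
S(N) = 16 + 13*N (S(N) = (-35 + (-6)**2 - 2*(-6))*N + 2*8 = (-35 + 36 + 12)*N + 16 = 13*N + 16 = 16 + 13*N)
-S(34*0) = -(16 + 13*(34*0)) = -(16 + 13*0) = -(16 + 0) = -1*16 = -16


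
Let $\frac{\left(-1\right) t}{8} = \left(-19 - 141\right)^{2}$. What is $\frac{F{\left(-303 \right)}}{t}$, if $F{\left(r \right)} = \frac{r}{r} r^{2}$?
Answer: $- \frac{91809}{204800} \approx -0.44829$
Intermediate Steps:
$F{\left(r \right)} = r^{2}$ ($F{\left(r \right)} = 1 r^{2} = r^{2}$)
$t = -204800$ ($t = - 8 \left(-19 - 141\right)^{2} = - 8 \left(-160\right)^{2} = \left(-8\right) 25600 = -204800$)
$\frac{F{\left(-303 \right)}}{t} = \frac{\left(-303\right)^{2}}{-204800} = 91809 \left(- \frac{1}{204800}\right) = - \frac{91809}{204800}$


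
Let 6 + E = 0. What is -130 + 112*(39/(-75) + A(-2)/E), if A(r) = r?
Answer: -11318/75 ≈ -150.91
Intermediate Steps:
E = -6 (E = -6 + 0 = -6)
-130 + 112*(39/(-75) + A(-2)/E) = -130 + 112*(39/(-75) - 2/(-6)) = -130 + 112*(39*(-1/75) - 2*(-⅙)) = -130 + 112*(-13/25 + ⅓) = -130 + 112*(-14/75) = -130 - 1568/75 = -11318/75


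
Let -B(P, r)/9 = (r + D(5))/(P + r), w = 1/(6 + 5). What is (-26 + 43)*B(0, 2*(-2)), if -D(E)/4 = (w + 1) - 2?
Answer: -153/11 ≈ -13.909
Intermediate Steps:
w = 1/11 ≈ 0.090909
D(E) = 40/11 (D(E) = -4*((1/11 + 1) - 2) = -4*(12/11 - 2) = -4*(-10/11) = 40/11)
B(P, r) = -9*(40/11 + r)/(P + r) (B(P, r) = -9*(r + 40/11)/(P + r) = -9*(40/11 + r)/(P + r))
(-26 + 43)*B(0, 2*(-2)) = (-26 + 43)*((-360/11 - 18*(-2))/(0 + 2*(-2))) = 17*((-360/11 - 9*(-4))/(0 - 4)) = 17*((-360/11 + 36)/(-4)) = 17*(-1/4*36/11) = 17*(-9/11) = -153/11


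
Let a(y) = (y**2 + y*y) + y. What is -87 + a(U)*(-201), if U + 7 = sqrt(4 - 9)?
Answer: -16368 + 5427*I*sqrt(5) ≈ -16368.0 + 12135.0*I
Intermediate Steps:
U = -7 + I*sqrt(5) (U = -7 + sqrt(4 - 9) = -7 + sqrt(-5) = -7 + I*sqrt(5) ≈ -7.0 + 2.2361*I)
a(y) = y + 2*y**2 (a(y) = (y**2 + y**2) + y = 2*y**2 + y = y + 2*y**2)
-87 + a(U)*(-201) = -87 + ((-7 + I*sqrt(5))*(1 + 2*(-7 + I*sqrt(5))))*(-201) = -87 + ((-7 + I*sqrt(5))*(1 + (-14 + 2*I*sqrt(5))))*(-201) = -87 + ((-7 + I*sqrt(5))*(-13 + 2*I*sqrt(5)))*(-201) = -87 + ((-13 + 2*I*sqrt(5))*(-7 + I*sqrt(5)))*(-201) = -87 - 201*(-13 + 2*I*sqrt(5))*(-7 + I*sqrt(5))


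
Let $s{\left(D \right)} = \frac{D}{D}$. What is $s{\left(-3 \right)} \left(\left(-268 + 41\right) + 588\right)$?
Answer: $361$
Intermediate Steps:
$s{\left(D \right)} = 1$
$s{\left(-3 \right)} \left(\left(-268 + 41\right) + 588\right) = 1 \left(\left(-268 + 41\right) + 588\right) = 1 \left(-227 + 588\right) = 1 \cdot 361 = 361$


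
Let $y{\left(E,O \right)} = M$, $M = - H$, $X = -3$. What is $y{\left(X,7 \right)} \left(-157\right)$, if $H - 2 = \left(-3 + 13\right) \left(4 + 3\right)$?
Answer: $11304$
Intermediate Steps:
$H = 72$ ($H = 2 + \left(-3 + 13\right) \left(4 + 3\right) = 2 + 10 \cdot 7 = 2 + 70 = 72$)
$M = -72$ ($M = \left(-1\right) 72 = -72$)
$y{\left(E,O \right)} = -72$
$y{\left(X,7 \right)} \left(-157\right) = \left(-72\right) \left(-157\right) = 11304$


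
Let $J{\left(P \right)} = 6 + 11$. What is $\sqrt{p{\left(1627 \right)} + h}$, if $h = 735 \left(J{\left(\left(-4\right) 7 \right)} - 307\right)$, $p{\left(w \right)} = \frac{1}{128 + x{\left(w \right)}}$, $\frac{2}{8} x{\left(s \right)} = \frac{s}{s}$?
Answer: $\frac{i \sqrt{928481367}}{66} \approx 461.68 i$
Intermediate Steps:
$J{\left(P \right)} = 17$
$x{\left(s \right)} = 4$ ($x{\left(s \right)} = 4 \frac{s}{s} = 4 \cdot 1 = 4$)
$p{\left(w \right)} = \frac{1}{132}$ ($p{\left(w \right)} = \frac{1}{128 + 4} = \frac{1}{132}$)
$h = -213150$ ($h = 735 \left(17 - 307\right) = 735 \left(-290\right) = -213150$)
$\sqrt{p{\left(1627 \right)} + h} = \sqrt{\frac{1}{132} - 213150} = \sqrt{- \frac{28135799}{132}} = \frac{i \sqrt{928481367}}{66}$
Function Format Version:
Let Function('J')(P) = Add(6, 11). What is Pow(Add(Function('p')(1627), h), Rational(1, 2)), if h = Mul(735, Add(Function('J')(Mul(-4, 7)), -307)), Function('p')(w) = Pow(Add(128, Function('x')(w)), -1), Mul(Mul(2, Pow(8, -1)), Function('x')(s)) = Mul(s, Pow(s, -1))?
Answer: Mul(Rational(1, 66), I, Pow(928481367, Rational(1, 2))) ≈ Mul(461.68, I)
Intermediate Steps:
Function('J')(P) = 17
Function('x')(s) = 4 (Function('x')(s) = Mul(4, Mul(s, Pow(s, -1))) = Mul(4, 1) = 4)
Function('p')(w) = Rational(1, 132) (Function('p')(w) = Pow(Add(128, 4), -1) = Pow(132, -1) = Rational(1, 132))
h = -213150 (h = Mul(735, Add(17, -307)) = Mul(735, -290) = -213150)
Pow(Add(Function('p')(1627), h), Rational(1, 2)) = Pow(Add(Rational(1, 132), -213150), Rational(1, 2)) = Pow(Rational(-28135799, 132), Rational(1, 2)) = Mul(Rational(1, 66), I, Pow(928481367, Rational(1, 2)))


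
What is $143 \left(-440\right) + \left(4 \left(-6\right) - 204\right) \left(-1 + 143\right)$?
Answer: $-95296$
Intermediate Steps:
$143 \left(-440\right) + \left(4 \left(-6\right) - 204\right) \left(-1 + 143\right) = -62920 + \left(-24 - 204\right) 142 = -62920 - 32376 = -95296$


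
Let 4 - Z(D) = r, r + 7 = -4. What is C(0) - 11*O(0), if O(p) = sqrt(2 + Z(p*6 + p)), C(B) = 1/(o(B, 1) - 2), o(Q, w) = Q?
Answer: -1/2 - 11*sqrt(17) ≈ -45.854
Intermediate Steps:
r = -11 (r = -7 - 4 = -11)
Z(D) = 15 (Z(D) = 4 - 1*(-11) = 4 + 11 = 15)
C(B) = 1/(-2 + B) (C(B) = 1/(B - 2) = 1/(-2 + B))
O(p) = sqrt(17) (O(p) = sqrt(2 + 15) = sqrt(17))
C(0) - 11*O(0) = 1/(-2 + 0) - 11*sqrt(17) = 1/(-2) - 11*sqrt(17) = -1/2 - 11*sqrt(17)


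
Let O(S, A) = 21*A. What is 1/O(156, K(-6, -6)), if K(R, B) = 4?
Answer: 1/84 ≈ 0.011905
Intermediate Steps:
1/O(156, K(-6, -6)) = 1/(21*4) = 1/84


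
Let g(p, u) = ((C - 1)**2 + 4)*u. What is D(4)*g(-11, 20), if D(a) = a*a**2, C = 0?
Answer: 6400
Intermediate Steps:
g(p, u) = 5*u (g(p, u) = ((0 - 1)**2 + 4)*u = ((-1)**2 + 4)*u = (1 + 4)*u = 5*u)
D(a) = a**3
D(4)*g(-11, 20) = 4**3*(5*20) = 64*100 = 6400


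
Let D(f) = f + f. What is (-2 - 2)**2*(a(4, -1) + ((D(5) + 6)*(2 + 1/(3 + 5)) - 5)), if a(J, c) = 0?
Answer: 464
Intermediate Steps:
D(f) = 2*f
(-2 - 2)**2*(a(4, -1) + ((D(5) + 6)*(2 + 1/(3 + 5)) - 5)) = (-2 - 2)**2*(0 + ((2*5 + 6)*(2 + 1/(3 + 5)) - 5)) = (-4)**2*(0 + ((10 + 6)*(2 + 1/8) - 5)) = 16*(0 + (16*(2 + 1/8) - 5)) = 16*(0 + (16*(17/8) - 5)) = 16*(0 + (34 - 5)) = 16*(0 + 29) = 16*29 = 464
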